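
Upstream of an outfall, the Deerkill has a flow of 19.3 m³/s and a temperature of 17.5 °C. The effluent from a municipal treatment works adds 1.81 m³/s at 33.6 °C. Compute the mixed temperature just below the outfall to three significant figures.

Flow-weighted mixing: C = (Q_r C_r + Q_w C_w)/(Q_r + Q_w)
= (19.3×17.5 + 1.81×33.6)/(19.3 + 1.81) = 398.6/21.11 = 18.88 °C.

18.9 °C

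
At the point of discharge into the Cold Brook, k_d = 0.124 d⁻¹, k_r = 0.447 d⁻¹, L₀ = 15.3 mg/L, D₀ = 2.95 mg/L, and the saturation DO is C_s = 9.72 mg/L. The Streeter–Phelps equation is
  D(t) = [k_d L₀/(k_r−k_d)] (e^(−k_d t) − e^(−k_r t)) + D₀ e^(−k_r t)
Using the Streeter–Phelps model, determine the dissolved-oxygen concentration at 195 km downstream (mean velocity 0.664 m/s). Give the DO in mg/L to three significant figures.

DO ≈ 6.51 mg/L

Travel time t = x/v = 195 km / (0.664 m/s) = 195000 m / 0.664 m/s = 293700 s = 3.399 d.
k_d L₀/(k_r−k_d) = 0.124×15.3/(0.447−0.124) = 1.897/0.3230 = 5.874 mg/L.
e^(−k_d t) = e^(−0.124×3.399) = 0.6561; e^(−k_r t) = e^(−0.447×3.399) = 0.2189.
D = 5.874 × (0.6561 − 0.2189) + 2.95 × 0.2189 = 2.568 + 0.6456 = 3.214 mg/L.
DO = C_s − D = 9.72 − 3.214 = 6.506 mg/L.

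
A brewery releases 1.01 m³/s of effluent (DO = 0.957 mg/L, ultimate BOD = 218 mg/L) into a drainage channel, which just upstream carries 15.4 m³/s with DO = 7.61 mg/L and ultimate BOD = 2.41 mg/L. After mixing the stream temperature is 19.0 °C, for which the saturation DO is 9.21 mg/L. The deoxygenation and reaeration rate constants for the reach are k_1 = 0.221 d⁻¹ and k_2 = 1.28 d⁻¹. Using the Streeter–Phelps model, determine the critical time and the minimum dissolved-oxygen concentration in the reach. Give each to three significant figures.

Mixed DO = (15.4×7.61 + 1.01×0.957)/(15.4+1.01) = 118.2/16.41 = 7.201 mg/L.
Mixed L₀ = (15.4×2.41 + 1.01×218)/(16.41) = 257.3/16.41 = 15.68 mg/L.
Initial deficit D₀ = C_s − DO₀ = 9.21 − 7.201 = 2.009 mg/L.
t_c = (1/1.059) ln[(1.28/0.221)(1 − 2.009×1.059/(0.221×15.68))] = 0.9443 × ln(2.235) = 0.7594 d.
D_c = (0.221/1.28) × 15.68 × e^(−0.221×0.7594) = 0.1727 × 15.68 × 0.8455 = 2.289 mg/L.
Minimum DO = 9.21 − 2.289 = 6.921 mg/L.

t_c ≈ 0.759 d; minimum DO ≈ 6.92 mg/L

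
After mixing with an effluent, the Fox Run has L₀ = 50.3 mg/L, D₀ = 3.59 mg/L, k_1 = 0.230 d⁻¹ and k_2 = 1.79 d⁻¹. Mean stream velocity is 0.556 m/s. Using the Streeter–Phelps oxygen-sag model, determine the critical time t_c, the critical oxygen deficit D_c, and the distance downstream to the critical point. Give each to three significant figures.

t_c = [1/(k_2−k_1)] ln[(k_2/k_1)(1 − D₀(k_2−k_1)/(k_1 L₀))]
= [1/(1.79−0.230)] ln[(1.79/0.230)(1 − 3.59×1.560/(0.230×50.3))]
= (1/1.560) ln[7.783 × 0.5159] = 0.6410 × ln(4.015) = 0.6410 × 1.390 = 0.8911 d.
D_c = (k_1/k_2) L₀ e^(−k_1 t_c) = (0.230/1.79) × 50.3 × e^(−0.230×0.8911) = 0.1285 × 50.3 × 0.8147 = 5.265 mg/L.
x_c = v t_c = 0.556 m/s × 0.8911 d × 86400 s/d = 42810 m ≈ 42.8 km.

t_c ≈ 0.891 d; D_c ≈ 5.27 mg/L; x_c ≈ 42.8 km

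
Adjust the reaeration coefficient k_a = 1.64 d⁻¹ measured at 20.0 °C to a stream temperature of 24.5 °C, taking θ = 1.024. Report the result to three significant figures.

k_a(T₂) = k_a(T₁) · θ^(T₂−T₁) = 1.64 × 1.024^(24.5−20.0)
= 1.64 × 1.024^4.50 = 1.64 × 1.113 = 1.825 d⁻¹.

k_a ≈ 1.82 d⁻¹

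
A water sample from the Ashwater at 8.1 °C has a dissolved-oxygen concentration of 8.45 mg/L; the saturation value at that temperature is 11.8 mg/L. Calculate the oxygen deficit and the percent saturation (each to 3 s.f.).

D ≈ 3.35 mg/L; 71.6 % saturation

D = C_s − C = 11.8 − 8.45 = 3.35 mg/L.
% saturation = 8.45/11.8 × 100 = 71.6 %.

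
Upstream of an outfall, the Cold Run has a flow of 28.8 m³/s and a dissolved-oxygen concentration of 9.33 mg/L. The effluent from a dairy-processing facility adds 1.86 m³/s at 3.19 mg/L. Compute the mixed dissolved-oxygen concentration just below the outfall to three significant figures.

Flow-weighted mixing: C = (Q_r C_r + Q_w C_w)/(Q_r + Q_w)
= (28.8×9.33 + 1.86×3.19)/(28.8 + 1.86) = 274.6/30.66 = 8.958 mg/L.

8.96 mg/L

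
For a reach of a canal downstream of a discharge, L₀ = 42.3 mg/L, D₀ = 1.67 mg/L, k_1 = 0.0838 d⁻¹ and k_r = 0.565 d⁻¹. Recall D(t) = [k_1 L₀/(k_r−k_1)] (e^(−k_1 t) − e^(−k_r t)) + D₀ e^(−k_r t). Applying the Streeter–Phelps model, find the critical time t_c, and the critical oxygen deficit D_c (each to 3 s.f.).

t_c ≈ 3.43 d; D_c ≈ 4.71 mg/L

At the critical point dD/dt = 0, so k_1 L₀ e^(−k_1 t) = k_r D. Substituting D(t) from the Streeter–Phelps equation and solving for t gives
t_c = ln[(k_r/k_1)(1 − D₀(k_r−k_1)/(k_1 L₀))] / (k_r−k_1).
Here k_r−k_1 = 0.4812 d⁻¹ and 1 − D₀(k_r−k_1)/(k_1 L₀) = 1 − 1.67×0.4812/(0.0838×42.3) = 0.7733, so
t_c = ln(6.742 × 0.7733) / 0.4812 = 1.651 / 0.4812 = 3.432 d.
L(t_c) = L₀ e^(−k_1 t_c) = 42.3 × 0.7501 = 31.73 mg/L, and at the critical point k_r D_c = k_1 L, so D_c = (0.0838/0.565) × 31.73 = 4.706 mg/L.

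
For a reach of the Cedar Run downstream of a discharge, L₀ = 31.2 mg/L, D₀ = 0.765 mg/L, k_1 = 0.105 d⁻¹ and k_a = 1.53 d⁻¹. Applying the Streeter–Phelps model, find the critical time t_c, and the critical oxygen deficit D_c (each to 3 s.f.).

t_c = [1/(k_a−k_1)] ln[(k_a/k_1)(1 − D₀(k_a−k_1)/(k_1 L₀))]
= [1/(1.53−0.105)] ln[(1.53/0.105)(1 − 0.765×1.425/(0.105×31.2))]
= (1/1.425) ln[14.57 × 0.6672] = 0.7018 × ln(9.723) = 0.7018 × 2.274 = 1.596 d.
L(t_c) = L₀ e^(−k_1 t_c) = 31.2 × 0.8457 = 26.39 mg/L, and at the critical point k_a D_c = k_1 L, so D_c = (0.105/1.53) × 26.39 = 1.811 mg/L.

t_c ≈ 1.60 d; D_c ≈ 1.81 mg/L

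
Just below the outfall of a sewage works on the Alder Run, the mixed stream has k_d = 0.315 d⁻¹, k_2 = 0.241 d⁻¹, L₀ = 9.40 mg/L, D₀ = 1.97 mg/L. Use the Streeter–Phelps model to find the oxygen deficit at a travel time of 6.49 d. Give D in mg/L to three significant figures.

D ≈ 3.61 mg/L

k_d L₀/(k_2−k_d) = 0.315×9.40/(0.241−0.315) = 2.961/-0.07400 = -40.01 mg/L.
e^(−k_d t) = e^(−0.315×6.490) = 0.1295; e^(−k_2 t) = e^(−0.241×6.490) = 0.2093.
D = -40.01 × (0.1295 − 0.2093) + 1.97 × 0.2093 = 3.194 + 0.4123 = 3.606 mg/L.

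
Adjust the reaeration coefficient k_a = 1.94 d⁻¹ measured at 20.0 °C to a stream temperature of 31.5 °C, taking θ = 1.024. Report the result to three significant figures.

k_a(T₂) = k_a(T₁) · θ^(T₂−T₁) = 1.94 × 1.024^(31.5−20.0)
= 1.94 × 1.024^11.5 = 1.94 × 1.314 = 2.548 d⁻¹.

k_a ≈ 2.55 d⁻¹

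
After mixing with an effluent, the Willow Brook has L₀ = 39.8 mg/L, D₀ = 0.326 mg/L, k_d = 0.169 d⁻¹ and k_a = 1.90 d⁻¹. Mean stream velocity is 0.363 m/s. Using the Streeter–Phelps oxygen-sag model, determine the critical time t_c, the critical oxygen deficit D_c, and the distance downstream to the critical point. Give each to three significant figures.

t_c ≈ 1.35 d; D_c ≈ 2.82 mg/L; x_c ≈ 42.3 km

With k_a/k_d = 11.24 and 1 − D₀(k_a−k_d)/(k_d L₀) = 0.9161,
t_c = ln(11.24 × 0.9161) / (1.90 − 0.169) = ln(10.30) / 1.731 = 2.332/1.731 = 1.347 d.
D_c = (k_d/k_a) L₀ e^(−k_d t_c) = (0.169/1.90) × 39.8 × e^(−0.169×1.347) = 0.08895 × 39.8 × 0.7964 = 2.819 mg/L.
x_c = v t_c = 0.363 m/s × 1.347 d × 86400 s/d = 42250 m ≈ 42.3 km.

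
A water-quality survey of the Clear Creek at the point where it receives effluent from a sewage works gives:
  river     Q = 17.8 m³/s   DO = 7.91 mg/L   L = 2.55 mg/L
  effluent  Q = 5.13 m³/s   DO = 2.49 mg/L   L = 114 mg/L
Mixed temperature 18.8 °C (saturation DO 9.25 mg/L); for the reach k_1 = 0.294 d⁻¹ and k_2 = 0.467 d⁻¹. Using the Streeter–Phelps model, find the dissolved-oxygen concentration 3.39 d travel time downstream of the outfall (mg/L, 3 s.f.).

DO ≈ 1.08 mg/L

Mixed DO = (17.8×7.91 + 5.13×2.49)/(17.8+5.13) = 153.6/22.93 = 6.697 mg/L.
Mixed L₀ = (17.8×2.55 + 5.13×114)/(22.93) = 630.2/22.93 = 27.48 mg/L.
Initial deficit D₀ = C_s − DO₀ = 9.25 − 6.697 = 2.553 mg/L.
D(3.39) = [0.294×27.48/(0.467−0.294)](e^(−0.294×3.39) − e^(−0.467×3.39)) + 2.553 e^(−0.467×3.39)
= 46.71 × (0.3691 − 0.2053) + 2.553 × 0.2053 = 8.174 mg/L.
DO = 9.25 − 8.174 = 1.076 mg/L.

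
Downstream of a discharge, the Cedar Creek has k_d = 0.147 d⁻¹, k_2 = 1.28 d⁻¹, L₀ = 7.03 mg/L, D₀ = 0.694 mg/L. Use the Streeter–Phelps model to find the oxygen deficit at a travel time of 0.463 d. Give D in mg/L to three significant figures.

D ≈ 0.732 mg/L

k_d L₀/(k_2−k_d) = 0.147×7.03/(1.28−0.147) = 1.033/1.133 = 0.9121 mg/L.
e^(−k_d t) = e^(−0.147×0.4630) = 0.9342; e^(−k_2 t) = e^(−1.28×0.4630) = 0.5529.
D = 0.9121 × (0.9342 − 0.5529) + 0.694 × 0.5529 = 0.3478 + 0.3837 = 0.7315 mg/L.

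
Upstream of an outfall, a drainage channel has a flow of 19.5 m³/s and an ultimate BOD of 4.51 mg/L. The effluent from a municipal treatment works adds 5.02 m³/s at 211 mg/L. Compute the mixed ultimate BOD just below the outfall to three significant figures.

46.8 mg/L

Flow-weighted mixing: C = (Q_r C_r + Q_w C_w)/(Q_r + Q_w)
= (19.5×4.51 + 5.02×211)/(19.5 + 5.02) = 1147/24.52 = 46.78 mg/L.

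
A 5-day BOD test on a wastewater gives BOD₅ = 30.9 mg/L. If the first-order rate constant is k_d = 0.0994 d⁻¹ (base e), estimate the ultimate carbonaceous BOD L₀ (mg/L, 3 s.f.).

BOD₅ = L₀(1 − e^(−5k_d)) ⇒ L₀ = BOD₅ / (1 − e^(−5×0.0994))
= 30.9 / (1 − 0.6084) = 30.9 / 0.3916 = 78.90 mg/L.

L₀ ≈ 78.9 mg/L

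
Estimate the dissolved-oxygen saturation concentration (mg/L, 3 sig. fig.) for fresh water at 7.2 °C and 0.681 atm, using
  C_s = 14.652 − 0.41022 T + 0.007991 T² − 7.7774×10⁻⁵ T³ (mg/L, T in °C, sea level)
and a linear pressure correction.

At sea level: C_s = 14.652 − 0.41022×7.2 + 0.007991×7.2² − 7.7774×10⁻⁵×7.2³ = 12.08 mg/L.
Pressure correction: C_s' = 12.08 × 0.681 = 8.229 mg/L.

C_s ≈ 8.23 mg/L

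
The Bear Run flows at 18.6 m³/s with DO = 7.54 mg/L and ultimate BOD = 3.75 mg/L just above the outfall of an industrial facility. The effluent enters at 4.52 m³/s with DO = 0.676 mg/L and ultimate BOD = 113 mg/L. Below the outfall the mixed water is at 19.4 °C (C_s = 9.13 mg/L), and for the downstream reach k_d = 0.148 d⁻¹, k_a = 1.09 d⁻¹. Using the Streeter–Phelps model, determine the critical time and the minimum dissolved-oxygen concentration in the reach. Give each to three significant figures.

Mixed DO = (18.6×7.54 + 4.52×0.676)/(18.6+4.52) = 143.3/23.12 = 6.198 mg/L.
Mixed L₀ = (18.6×3.75 + 4.52×113)/(23.12) = 580.5/23.12 = 25.11 mg/L.
Initial deficit D₀ = C_s − DO₀ = 9.13 − 6.198 = 2.932 mg/L.
t_c = (1/0.9420) ln[(1.09/0.148)(1 − 2.932×0.9420/(0.148×25.11))] = 1.062 × ln(1.891) = 0.6764 d.
D_c = (0.148/1.09) × 25.11 × e^(−0.148×0.6764) = 0.1358 × 25.11 × 0.9047 = 3.084 mg/L.
Minimum DO = 9.13 − 3.084 = 6.046 mg/L.

t_c ≈ 0.676 d; minimum DO ≈ 6.05 mg/L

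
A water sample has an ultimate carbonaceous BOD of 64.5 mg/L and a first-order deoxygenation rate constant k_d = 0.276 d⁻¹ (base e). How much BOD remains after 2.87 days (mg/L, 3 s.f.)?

L ≈ 29.2 mg/L

L_t = L₀ e^(−k_d t) = 64.5 × e^(−0.276×2.87) = 64.5 × 0.4529 = 29.21 mg/L.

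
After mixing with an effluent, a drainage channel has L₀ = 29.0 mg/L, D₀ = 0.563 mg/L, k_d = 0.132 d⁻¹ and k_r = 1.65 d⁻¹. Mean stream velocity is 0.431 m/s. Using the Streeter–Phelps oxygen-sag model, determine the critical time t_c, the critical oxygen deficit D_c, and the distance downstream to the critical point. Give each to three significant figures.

t_c ≈ 1.50 d; D_c ≈ 1.90 mg/L; x_c ≈ 55.8 km

t_c = [1/(k_r−k_d)] ln[(k_r/k_d)(1 − D₀(k_r−k_d)/(k_d L₀))]
= [1/(1.65−0.132)] ln[(1.65/0.132)(1 − 0.563×1.518/(0.132×29.0))]
= (1/1.518) ln[12.50 × 0.7767] = 0.6588 × ln(9.709) = 0.6588 × 2.273 = 1.497 d.
L(t_c) = L₀ e^(−k_d t_c) = 29.0 × 0.8206 = 23.80 mg/L, and at the critical point k_r D_c = k_d L, so D_c = (0.132/1.65) × 23.80 = 1.904 mg/L.
x_c = v t_c = 0.431 m/s × 1.497 d × 86400 s/d = 55760 m ≈ 55.8 km.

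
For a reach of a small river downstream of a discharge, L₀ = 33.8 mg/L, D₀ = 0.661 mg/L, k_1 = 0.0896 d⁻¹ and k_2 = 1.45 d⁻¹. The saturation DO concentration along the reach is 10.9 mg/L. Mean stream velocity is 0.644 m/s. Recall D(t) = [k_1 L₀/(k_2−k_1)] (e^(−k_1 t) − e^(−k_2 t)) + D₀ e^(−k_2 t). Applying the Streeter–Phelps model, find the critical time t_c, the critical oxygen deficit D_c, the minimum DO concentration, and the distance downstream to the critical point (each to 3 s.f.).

t_c = [1/(k_2−k_1)] ln[(k_2/k_1)(1 − D₀(k_2−k_1)/(k_1 L₀))]
= [1/(1.45−0.0896)] ln[(1.45/0.0896)(1 − 0.661×1.360/(0.0896×33.8))]
= (1/1.360) ln[16.18 × 0.7031] = 0.7351 × ln(11.38) = 0.7351 × 2.432 = 1.787 d.
D_c = (k_1/k_2) L₀ e^(−k_1 t_c) = (0.0896/1.45) × 33.8 × e^(−0.0896×1.787) = 0.06179 × 33.8 × 0.8520 = 1.780 mg/L.
Minimum DO = C_s − D_c = 10.9 − 1.780 = 9.120 mg/L.
x_c = v t_c = 0.644 m/s × 1.787 d × 86400 s/d = 99460 m ≈ 99.5 km.

t_c ≈ 1.79 d; D_c ≈ 1.78 mg/L; min DO ≈ 9.12 mg/L; x_c ≈ 99.5 km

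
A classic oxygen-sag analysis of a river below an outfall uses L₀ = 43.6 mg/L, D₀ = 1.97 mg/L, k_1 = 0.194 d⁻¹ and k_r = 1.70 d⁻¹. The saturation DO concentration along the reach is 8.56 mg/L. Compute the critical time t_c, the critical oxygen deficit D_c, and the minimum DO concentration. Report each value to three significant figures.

t_c ≈ 1.15 d; D_c ≈ 3.98 mg/L; min DO ≈ 4.58 mg/L

With k_r/k_1 = 8.763 and 1 − D₀(k_r−k_1)/(k_1 L₀) = 0.6492,
t_c = ln(8.763 × 0.6492) / (1.70 − 0.194) = ln(5.689) / 1.506 = 1.739/1.506 = 1.154 d.
D_c = (k_1/k_r) L₀ e^(−k_1 t_c) = (0.194/1.70) × 43.6 × e^(−0.194×1.154) = 0.1141 × 43.6 × 0.7993 = 3.977 mg/L.
Minimum DO = C_s − D_c = 8.56 − 3.977 = 4.583 mg/L.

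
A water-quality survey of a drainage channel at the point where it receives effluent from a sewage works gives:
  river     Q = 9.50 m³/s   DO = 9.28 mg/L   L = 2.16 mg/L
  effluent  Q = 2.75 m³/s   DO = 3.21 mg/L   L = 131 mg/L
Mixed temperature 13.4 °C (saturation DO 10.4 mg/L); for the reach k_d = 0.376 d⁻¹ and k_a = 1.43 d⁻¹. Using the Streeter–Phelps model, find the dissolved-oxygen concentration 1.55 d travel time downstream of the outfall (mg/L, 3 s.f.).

DO ≈ 5.15 mg/L

Mixed DO = (9.50×9.28 + 2.75×3.21)/(9.50+2.75) = 96.99/12.25 = 7.917 mg/L.
Mixed L₀ = (9.50×2.16 + 2.75×131)/(12.25) = 380.8/12.25 = 31.08 mg/L.
Initial deficit D₀ = C_s − DO₀ = 10.4 − 7.917 = 2.483 mg/L.
D(1.55) = [0.376×31.08/(1.43−0.376)](e^(−0.376×1.55) − e^(−1.43×1.55)) + 2.483 e^(−1.43×1.55)
= 11.09 × (0.5583 − 0.1090) + 2.483 × 0.1090 = 5.253 mg/L.
DO = 10.4 − 5.253 = 5.147 mg/L.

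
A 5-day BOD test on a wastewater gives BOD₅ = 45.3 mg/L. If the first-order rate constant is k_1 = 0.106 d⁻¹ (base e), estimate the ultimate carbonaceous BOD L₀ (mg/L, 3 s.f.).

L₀ ≈ 110 mg/L

BOD₅ = L₀(1 − e^(−5k_1)) ⇒ L₀ = BOD₅ / (1 − e^(−5×0.106))
= 45.3 / (1 − 0.5886) = 45.3 / 0.4114 = 110.1 mg/L.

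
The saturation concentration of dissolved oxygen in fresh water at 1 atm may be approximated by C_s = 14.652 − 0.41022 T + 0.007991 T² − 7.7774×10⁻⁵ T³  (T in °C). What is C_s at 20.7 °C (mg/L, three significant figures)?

C_s = 14.652 − 0.41022×20.7 + 0.007991×20.7² − 7.7774×10⁻⁵×20.7³ = 8.895 mg/L.

C_s ≈ 8.89 mg/L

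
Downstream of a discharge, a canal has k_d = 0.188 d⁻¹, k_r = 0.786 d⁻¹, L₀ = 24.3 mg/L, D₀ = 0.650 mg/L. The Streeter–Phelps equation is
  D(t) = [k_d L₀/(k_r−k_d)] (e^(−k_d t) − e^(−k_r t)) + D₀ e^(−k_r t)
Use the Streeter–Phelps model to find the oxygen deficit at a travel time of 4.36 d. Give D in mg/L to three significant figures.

D ≈ 3.14 mg/L

k_d L₀/(k_r−k_d) = 0.188×24.3/(0.786−0.188) = 4.568/0.5980 = 7.639 mg/L.
e^(−k_d t) = e^(−0.188×4.360) = 0.4406; e^(−k_r t) = e^(−0.786×4.360) = 0.03249.
D = 7.639 × (0.4406 − 0.03249) + 0.650 × 0.03249 = 3.118 + 0.02112 = 3.139 mg/L.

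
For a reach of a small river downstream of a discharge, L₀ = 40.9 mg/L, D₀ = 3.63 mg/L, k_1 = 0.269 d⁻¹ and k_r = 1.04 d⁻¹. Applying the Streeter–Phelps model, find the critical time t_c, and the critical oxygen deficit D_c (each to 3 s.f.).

At the critical point dD/dt = 0, so k_1 L₀ e^(−k_1 t) = k_r D. Substituting D(t) from the Streeter–Phelps equation and solving for t gives
t_c = ln[(k_r/k_1)(1 − D₀(k_r−k_1)/(k_1 L₀))] / (k_r−k_1).
Here k_r−k_1 = 0.7710 d⁻¹ and 1 − D₀(k_r−k_1)/(k_1 L₀) = 1 − 3.63×0.7710/(0.269×40.9) = 0.7456, so
t_c = ln(3.866 × 0.7456) / 0.7710 = 1.059 / 0.7710 = 1.373 d.
L(t_c) = L₀ e^(−k_1 t_c) = 40.9 × 0.6912 = 28.27 mg/L, and at the critical point k_r D_c = k_1 L, so D_c = (0.269/1.04) × 28.27 = 7.312 mg/L.

t_c ≈ 1.37 d; D_c ≈ 7.31 mg/L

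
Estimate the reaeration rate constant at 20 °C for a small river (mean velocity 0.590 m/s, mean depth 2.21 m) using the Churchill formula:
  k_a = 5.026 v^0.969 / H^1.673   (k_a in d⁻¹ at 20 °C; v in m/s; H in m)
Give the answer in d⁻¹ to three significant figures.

k_a = 5.026 × 0.590^0.969 / 2.21^1.673 = 5.026 × 0.5997 / 3.768 = 0.7999 d⁻¹.

k_a ≈ 0.800 d⁻¹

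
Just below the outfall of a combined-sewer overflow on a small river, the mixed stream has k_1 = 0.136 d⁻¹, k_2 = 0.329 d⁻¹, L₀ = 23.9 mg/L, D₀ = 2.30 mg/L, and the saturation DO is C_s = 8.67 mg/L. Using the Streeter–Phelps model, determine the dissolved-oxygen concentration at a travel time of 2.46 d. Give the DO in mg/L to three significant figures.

k_1 L₀/(k_2−k_1) = 0.136×23.9/(0.329−0.136) = 3.250/0.1930 = 16.84 mg/L.
e^(−k_1 t) = e^(−0.136×2.460) = 0.7157; e^(−k_2 t) = e^(−0.329×2.460) = 0.4452.
D = 16.84 × (0.7157 − 0.4452) + 2.30 × 0.4452 = 4.556 + 1.024 = 5.579 mg/L.
DO = C_s − D = 8.67 − 5.579 = 3.091 mg/L.

DO ≈ 3.09 mg/L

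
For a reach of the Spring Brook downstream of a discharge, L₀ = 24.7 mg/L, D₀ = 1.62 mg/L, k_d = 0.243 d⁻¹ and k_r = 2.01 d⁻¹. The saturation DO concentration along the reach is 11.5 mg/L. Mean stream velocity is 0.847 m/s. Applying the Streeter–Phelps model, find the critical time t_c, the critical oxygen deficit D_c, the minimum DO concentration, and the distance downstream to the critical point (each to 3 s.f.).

t_c ≈ 0.829 d; D_c ≈ 2.44 mg/L; min DO ≈ 9.06 mg/L; x_c ≈ 60.7 km

At the critical point dD/dt = 0, so k_d L₀ e^(−k_d t) = k_r D. Substituting D(t) from the Streeter–Phelps equation and solving for t gives
t_c = ln[(k_r/k_d)(1 − D₀(k_r−k_d)/(k_d L₀))] / (k_r−k_d).
Here k_r−k_d = 1.767 d⁻¹ and 1 − D₀(k_r−k_d)/(k_d L₀) = 1 − 1.62×1.767/(0.243×24.7) = 0.5231, so
t_c = ln(8.272 × 0.5231) / 1.767 = 1.465 / 1.767 = 0.8290 d.
D_c = (k_d/k_r) L₀ e^(−k_d t_c) = (0.243/2.01) × 24.7 × e^(−0.243×0.8290) = 0.1209 × 24.7 × 0.8176 = 2.441 mg/L.
Minimum DO = C_s − D_c = 11.5 − 2.441 = 9.059 mg/L.
x_c = v t_c = 0.847 m/s × 0.8290 d × 86400 s/d = 60670 m ≈ 60.7 km.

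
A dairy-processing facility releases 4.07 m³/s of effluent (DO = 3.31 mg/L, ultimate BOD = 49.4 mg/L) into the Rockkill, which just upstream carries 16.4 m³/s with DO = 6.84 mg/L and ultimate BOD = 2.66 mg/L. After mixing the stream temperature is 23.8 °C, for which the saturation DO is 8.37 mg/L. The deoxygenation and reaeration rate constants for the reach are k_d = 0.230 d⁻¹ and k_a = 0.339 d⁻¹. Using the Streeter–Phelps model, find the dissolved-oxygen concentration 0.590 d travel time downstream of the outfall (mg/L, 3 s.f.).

DO ≈ 5.17 mg/L

Mixed DO = (16.4×6.84 + 4.07×3.31)/(16.4+4.07) = 125.6/20.47 = 6.138 mg/L.
Mixed L₀ = (16.4×2.66 + 4.07×49.4)/(20.47) = 244.7/20.47 = 11.95 mg/L.
Initial deficit D₀ = C_s − DO₀ = 8.37 − 6.138 = 2.232 mg/L.
D(0.590) = [0.230×11.95/(0.339−0.230)](e^(−0.230×0.590) − e^(−0.339×0.590)) + 2.232 e^(−0.339×0.590)
= 25.22 × (0.8731 − 0.8187) + 2.232 × 0.8187 = 3.199 mg/L.
DO = 8.37 − 3.199 = 5.171 mg/L.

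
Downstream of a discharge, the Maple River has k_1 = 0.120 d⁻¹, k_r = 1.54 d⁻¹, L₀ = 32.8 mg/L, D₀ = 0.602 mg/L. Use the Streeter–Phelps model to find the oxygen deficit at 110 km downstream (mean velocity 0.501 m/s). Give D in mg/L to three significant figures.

Travel time t = x/v = 110 km / (0.501 m/s) = 110000 m / 0.501 m/s = 219600 s = 2.541 d.
k_1 L₀/(k_r−k_1) = 0.120×32.8/(1.54−0.120) = 3.936/1.420 = 2.772 mg/L.
e^(−k_1 t) = e^(−0.120×2.541) = 0.7372; e^(−k_r t) = e^(−1.54×2.541) = 0.01997.
D = 2.772 × (0.7372 − 0.01997) + 0.602 × 0.01997 = 1.988 + 0.01202 = 2.000 mg/L.

D ≈ 2.00 mg/L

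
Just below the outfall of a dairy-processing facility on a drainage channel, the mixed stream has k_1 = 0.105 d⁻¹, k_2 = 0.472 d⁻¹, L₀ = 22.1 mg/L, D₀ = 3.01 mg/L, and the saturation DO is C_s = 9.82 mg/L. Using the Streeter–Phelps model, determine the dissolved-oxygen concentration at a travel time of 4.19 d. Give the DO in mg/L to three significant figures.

DO ≈ 6.21 mg/L

k_1 L₀/(k_2−k_1) = 0.105×22.1/(0.472−0.105) = 2.321/0.3670 = 6.323 mg/L.
e^(−k_1 t) = e^(−0.105×4.190) = 0.6441; e^(−k_2 t) = e^(−0.472×4.190) = 0.1384.
D = 6.323 × (0.6441 − 0.1384) + 3.01 × 0.1384 = 3.197 + 0.4166 = 3.614 mg/L.
DO = C_s − D = 9.82 − 3.614 = 6.206 mg/L.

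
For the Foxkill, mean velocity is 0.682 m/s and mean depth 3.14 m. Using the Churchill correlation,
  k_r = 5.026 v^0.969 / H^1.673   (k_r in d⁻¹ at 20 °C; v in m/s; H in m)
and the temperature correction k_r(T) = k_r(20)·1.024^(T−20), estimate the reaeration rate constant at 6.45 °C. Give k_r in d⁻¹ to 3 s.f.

k_r(20) = 5.026 × 0.682^0.969 / 3.14^1.673 = 5.026 × 0.6901 / 6.782 = 0.5114 d⁻¹.
k_r(6.45) = 0.5114 × 1.024^(6.45−20) = 0.5114 × 0.7252 = 0.3709 d⁻¹.

k_r ≈ 0.371 d⁻¹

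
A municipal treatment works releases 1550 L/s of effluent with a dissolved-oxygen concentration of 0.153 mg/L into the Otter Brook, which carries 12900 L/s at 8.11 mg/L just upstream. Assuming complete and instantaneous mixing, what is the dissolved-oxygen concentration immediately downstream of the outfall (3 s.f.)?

7.26 mg/L

Flow-weighted mixing: C = (Q_r C_r + Q_w C_w)/(Q_r + Q_w)
= (12900×8.11 + 1550×0.153)/(12900 + 1550) = 104900/14450 = 7.256 mg/L.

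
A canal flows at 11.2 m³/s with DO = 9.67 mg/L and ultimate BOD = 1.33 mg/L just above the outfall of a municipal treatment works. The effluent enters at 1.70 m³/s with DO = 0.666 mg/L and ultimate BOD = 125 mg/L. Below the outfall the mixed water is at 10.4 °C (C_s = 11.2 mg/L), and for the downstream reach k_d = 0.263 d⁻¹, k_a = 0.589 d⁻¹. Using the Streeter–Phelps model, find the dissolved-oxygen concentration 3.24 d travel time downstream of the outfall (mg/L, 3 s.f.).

Mixed DO = (11.2×9.67 + 1.70×0.666)/(11.2+1.70) = 109.4/12.90 = 8.483 mg/L.
Mixed L₀ = (11.2×1.33 + 1.70×125)/(12.90) = 227.4/12.90 = 17.63 mg/L.
Initial deficit D₀ = C_s − DO₀ = 11.2 − 8.483 = 2.717 mg/L.
D(3.24) = [0.263×17.63/(0.589−0.263)](e^(−0.263×3.24) − e^(−0.589×3.24)) + 2.717 e^(−0.589×3.24)
= 14.22 × (0.4265 − 0.1483) + 2.717 × 0.1483 = 4.359 mg/L.
DO = 11.2 − 4.359 = 6.841 mg/L.

DO ≈ 6.84 mg/L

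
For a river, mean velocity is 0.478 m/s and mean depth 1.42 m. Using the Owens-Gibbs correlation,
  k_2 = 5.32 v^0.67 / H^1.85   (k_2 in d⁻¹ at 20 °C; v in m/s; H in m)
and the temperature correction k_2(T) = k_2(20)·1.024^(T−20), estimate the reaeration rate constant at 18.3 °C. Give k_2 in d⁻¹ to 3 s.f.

k_2(20) = 5.32 × 0.478^0.67 / 1.42^1.85 = 5.32 × 0.6098 / 1.913 = 1.696 d⁻¹.
k_2(18.3) = 1.696 × 1.024^(18.3−20) = 1.696 × 0.9605 = 1.629 d⁻¹.

k_2 ≈ 1.63 d⁻¹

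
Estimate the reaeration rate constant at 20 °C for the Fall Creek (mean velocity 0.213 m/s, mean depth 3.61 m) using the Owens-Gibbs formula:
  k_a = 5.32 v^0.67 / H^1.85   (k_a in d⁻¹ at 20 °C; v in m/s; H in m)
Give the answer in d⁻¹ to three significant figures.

k_a ≈ 0.176 d⁻¹

k_a = 5.32 × 0.213^0.67 / 3.61^1.85 = 5.32 × 0.3548 / 10.75 = 0.1756 d⁻¹.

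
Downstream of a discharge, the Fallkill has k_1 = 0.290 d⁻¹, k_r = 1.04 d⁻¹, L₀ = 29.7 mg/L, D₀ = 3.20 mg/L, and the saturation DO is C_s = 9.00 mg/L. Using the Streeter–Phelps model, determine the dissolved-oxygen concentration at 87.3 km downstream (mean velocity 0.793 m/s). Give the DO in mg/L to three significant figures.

DO ≈ 3.27 mg/L

Travel time t = x/v = 87.3 km / (0.793 m/s) = 87300 m / 0.793 m/s = 110100 s = 1.274 d.
k_1 L₀/(k_r−k_1) = 0.290×29.7/(1.04−0.290) = 8.613/0.7500 = 11.48 mg/L.
e^(−k_1 t) = e^(−0.290×1.274) = 0.6911; e^(−k_r t) = e^(−1.04×1.274) = 0.2658.
D = 11.48 × (0.6911 − 0.2658) + 3.20 × 0.2658 = 4.884 + 0.8505 = 5.735 mg/L.
DO = C_s − D = 9.00 − 5.735 = 3.265 mg/L.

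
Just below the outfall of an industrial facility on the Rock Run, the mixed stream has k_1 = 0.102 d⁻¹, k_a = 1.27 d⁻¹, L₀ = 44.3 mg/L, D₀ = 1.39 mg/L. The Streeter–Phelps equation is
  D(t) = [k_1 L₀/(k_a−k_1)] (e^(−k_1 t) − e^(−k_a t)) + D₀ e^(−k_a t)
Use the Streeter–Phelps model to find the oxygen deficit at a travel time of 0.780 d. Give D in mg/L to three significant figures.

k_1 L₀/(k_a−k_1) = 0.102×44.3/(1.27−0.102) = 4.519/1.168 = 3.869 mg/L.
e^(−k_1 t) = e^(−0.102×0.7800) = 0.9235; e^(−k_a t) = e^(−1.27×0.7800) = 0.3714.
D = 3.869 × (0.9235 − 0.3714) + 1.39 × 0.3714 = 2.136 + 0.5162 = 2.652 mg/L.

D ≈ 2.65 mg/L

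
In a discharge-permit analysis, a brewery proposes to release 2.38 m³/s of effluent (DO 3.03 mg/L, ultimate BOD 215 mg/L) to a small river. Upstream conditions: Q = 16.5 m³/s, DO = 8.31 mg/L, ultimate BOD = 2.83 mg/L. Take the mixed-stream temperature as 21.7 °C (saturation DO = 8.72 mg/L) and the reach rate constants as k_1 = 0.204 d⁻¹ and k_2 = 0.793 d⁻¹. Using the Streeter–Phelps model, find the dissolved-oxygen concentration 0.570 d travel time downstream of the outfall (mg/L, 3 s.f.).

Mixed DO = (16.5×8.31 + 2.38×3.03)/(16.5+2.38) = 144.3/18.88 = 7.644 mg/L.
Mixed L₀ = (16.5×2.83 + 2.38×215)/(18.88) = 558.4/18.88 = 29.58 mg/L.
Initial deficit D₀ = C_s − DO₀ = 8.72 − 7.644 = 1.076 mg/L.
D(0.570) = [0.204×29.58/(0.793−0.204)](e^(−0.204×0.570) − e^(−0.793×0.570)) + 1.076 e^(−0.793×0.570)
= 10.24 × (0.8902 − 0.6363) + 1.076 × 0.6363 = 3.285 mg/L.
DO = 8.72 − 3.285 = 5.435 mg/L.

DO ≈ 5.43 mg/L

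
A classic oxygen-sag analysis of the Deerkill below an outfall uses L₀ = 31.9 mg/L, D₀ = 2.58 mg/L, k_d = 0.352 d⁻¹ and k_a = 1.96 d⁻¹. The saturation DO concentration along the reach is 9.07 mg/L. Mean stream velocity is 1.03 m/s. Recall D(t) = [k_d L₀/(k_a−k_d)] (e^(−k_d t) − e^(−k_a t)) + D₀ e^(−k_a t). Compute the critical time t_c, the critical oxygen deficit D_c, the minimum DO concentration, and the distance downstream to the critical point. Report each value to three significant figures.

With k_a/k_d = 5.568 and 1 − D₀(k_a−k_d)/(k_d L₀) = 0.6305,
t_c = ln(5.568 × 0.6305) / (1.96 − 0.352) = ln(3.511) / 1.608 = 1.256/1.608 = 0.7810 d.
L(t_c) = L₀ e^(−k_d t_c) = 31.9 × 0.7596 = 24.23 mg/L, and at the critical point k_a D_c = k_d L, so D_c = (0.352/1.96) × 24.23 = 4.352 mg/L.
Minimum DO = C_s − D_c = 9.07 − 4.352 = 4.718 mg/L.
x_c = v t_c = 1.03 m/s × 0.7810 d × 86400 s/d = 69500 m ≈ 69.5 km.

t_c ≈ 0.781 d; D_c ≈ 4.35 mg/L; min DO ≈ 4.72 mg/L; x_c ≈ 69.5 km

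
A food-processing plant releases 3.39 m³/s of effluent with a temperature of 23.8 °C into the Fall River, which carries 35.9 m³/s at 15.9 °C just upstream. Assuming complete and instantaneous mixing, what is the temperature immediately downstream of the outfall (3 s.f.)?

Flow-weighted mixing: C = (Q_r C_r + Q_w C_w)/(Q_r + Q_w)
= (35.9×15.9 + 3.39×23.8)/(35.9 + 3.39) = 651.5/39.29 = 16.58 °C.

16.6 °C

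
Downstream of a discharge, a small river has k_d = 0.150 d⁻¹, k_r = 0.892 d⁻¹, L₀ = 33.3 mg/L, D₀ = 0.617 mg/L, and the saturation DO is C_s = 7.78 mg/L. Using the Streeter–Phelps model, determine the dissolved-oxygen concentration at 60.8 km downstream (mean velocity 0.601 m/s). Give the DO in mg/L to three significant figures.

Travel time t = x/v = 60.8 km / (0.601 m/s) = 60800 m / 0.601 m/s = 101200 s = 1.171 d.
k_d L₀/(k_r−k_d) = 0.150×33.3/(0.892−0.150) = 4.995/0.7420 = 6.732 mg/L.
e^(−k_d t) = e^(−0.150×1.171) = 0.8389; e^(−k_r t) = e^(−0.892×1.171) = 0.3519.
D = 6.732 × (0.8389 − 0.3519) + 0.617 × 0.3519 = 3.279 + 0.2171 = 3.496 mg/L.
DO = C_s − D = 7.78 − 3.496 = 4.284 mg/L.

DO ≈ 4.28 mg/L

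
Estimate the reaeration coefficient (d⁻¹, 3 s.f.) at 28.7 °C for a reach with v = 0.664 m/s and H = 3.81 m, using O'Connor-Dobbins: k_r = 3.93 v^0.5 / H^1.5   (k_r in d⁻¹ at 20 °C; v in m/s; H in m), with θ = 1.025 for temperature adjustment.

k_r(20) = 3.93 × 0.664^0.5 / 3.81^1.5 = 3.93 × 0.8149 / 7.437 = 0.4306 d⁻¹.
k_r(28.7) = 0.4306 × 1.025^(28.7−20) = 0.4306 × 1.240 = 0.5338 d⁻¹.

k_r ≈ 0.534 d⁻¹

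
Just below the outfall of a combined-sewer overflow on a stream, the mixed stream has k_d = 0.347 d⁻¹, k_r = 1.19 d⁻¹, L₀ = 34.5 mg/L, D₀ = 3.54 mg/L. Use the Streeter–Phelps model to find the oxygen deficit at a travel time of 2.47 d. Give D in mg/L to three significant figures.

k_d L₀/(k_r−k_d) = 0.347×34.5/(1.19−0.347) = 11.97/0.8430 = 14.20 mg/L.
e^(−k_d t) = e^(−0.347×2.470) = 0.4244; e^(−k_r t) = e^(−1.19×2.470) = 0.05290.
D = 14.20 × (0.4244 − 0.05290) + 3.54 × 0.05290 = 5.276 + 0.1873 = 5.463 mg/L.

D ≈ 5.46 mg/L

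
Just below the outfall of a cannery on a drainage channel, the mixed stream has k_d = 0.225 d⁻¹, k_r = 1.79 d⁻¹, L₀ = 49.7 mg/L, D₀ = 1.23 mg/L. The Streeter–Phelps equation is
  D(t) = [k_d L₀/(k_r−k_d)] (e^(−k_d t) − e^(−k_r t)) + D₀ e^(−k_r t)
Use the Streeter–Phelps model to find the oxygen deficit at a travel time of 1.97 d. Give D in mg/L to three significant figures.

k_d L₀/(k_r−k_d) = 0.225×49.7/(1.79−0.225) = 11.18/1.565 = 7.145 mg/L.
e^(−k_d t) = e^(−0.225×1.970) = 0.6419; e^(−k_r t) = e^(−1.79×1.970) = 0.02941.
D = 7.145 × (0.6419 − 0.02941) + 1.23 × 0.02941 = 4.377 + 0.03618 = 4.413 mg/L.

D ≈ 4.41 mg/L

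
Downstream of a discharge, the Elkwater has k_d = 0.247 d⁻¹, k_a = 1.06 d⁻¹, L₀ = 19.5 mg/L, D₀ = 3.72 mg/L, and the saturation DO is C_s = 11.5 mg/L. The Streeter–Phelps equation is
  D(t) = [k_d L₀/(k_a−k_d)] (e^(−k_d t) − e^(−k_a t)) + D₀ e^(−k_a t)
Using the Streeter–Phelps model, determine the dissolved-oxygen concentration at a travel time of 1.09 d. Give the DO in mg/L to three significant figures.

k_d L₀/(k_a−k_d) = 0.247×19.5/(1.06−0.247) = 4.816/0.8130 = 5.924 mg/L.
e^(−k_d t) = e^(−0.247×1.090) = 0.7640; e^(−k_a t) = e^(−1.06×1.090) = 0.3149.
D = 5.924 × (0.7640 − 0.3149) + 3.72 × 0.3149 = 2.660 + 1.172 = 3.832 mg/L.
DO = C_s − D = 11.5 − 3.832 = 7.668 mg/L.

DO ≈ 7.67 mg/L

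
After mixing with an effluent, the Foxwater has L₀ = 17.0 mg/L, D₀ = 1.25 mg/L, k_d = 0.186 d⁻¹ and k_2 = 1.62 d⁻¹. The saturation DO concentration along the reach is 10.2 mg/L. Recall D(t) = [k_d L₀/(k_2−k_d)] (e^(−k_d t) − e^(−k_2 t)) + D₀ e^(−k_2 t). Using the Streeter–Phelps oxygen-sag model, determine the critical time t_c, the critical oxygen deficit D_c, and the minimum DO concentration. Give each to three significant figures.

t_c ≈ 0.926 d; D_c ≈ 1.64 mg/L; min DO ≈ 8.56 mg/L

With k_2/k_d = 8.710 and 1 − D₀(k_2−k_d)/(k_d L₀) = 0.4331,
t_c = ln(8.710 × 0.4331) / (1.62 − 0.186) = ln(3.772) / 1.434 = 1.328/1.434 = 0.9259 d.
L(t_c) = L₀ e^(−k_d t_c) = 17.0 × 0.8418 = 14.31 mg/L, and at the critical point k_2 D_c = k_d L, so D_c = (0.186/1.62) × 14.31 = 1.643 mg/L.
Minimum DO = C_s − D_c = 10.2 − 1.643 = 8.557 mg/L.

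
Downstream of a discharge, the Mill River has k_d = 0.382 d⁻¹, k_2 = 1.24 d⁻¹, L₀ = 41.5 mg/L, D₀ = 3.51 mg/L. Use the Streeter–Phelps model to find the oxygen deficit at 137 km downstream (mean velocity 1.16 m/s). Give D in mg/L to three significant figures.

Travel time t = x/v = 137 km / (1.16 m/s) = 137000 m / 1.16 m/s = 118100 s = 1.367 d.
k_d L₀/(k_2−k_d) = 0.382×41.5/(1.24−0.382) = 15.85/0.8580 = 18.48 mg/L.
e^(−k_d t) = e^(−0.382×1.367) = 0.5932; e^(−k_2 t) = e^(−1.24×1.367) = 0.1836.
D = 18.48 × (0.5932 − 0.1836) + 3.51 × 0.1836 = 7.569 + 0.6444 = 8.213 mg/L.

D ≈ 8.21 mg/L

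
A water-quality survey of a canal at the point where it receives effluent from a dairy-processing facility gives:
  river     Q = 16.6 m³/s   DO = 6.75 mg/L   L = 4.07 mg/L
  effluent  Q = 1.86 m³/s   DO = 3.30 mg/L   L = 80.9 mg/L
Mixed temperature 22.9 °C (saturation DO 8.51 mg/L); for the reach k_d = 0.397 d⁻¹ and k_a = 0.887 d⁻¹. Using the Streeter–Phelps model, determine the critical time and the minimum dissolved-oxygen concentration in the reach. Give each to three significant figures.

t_c ≈ 1.13 d; minimum DO ≈ 5.14 mg/L

Mixed DO = (16.6×6.75 + 1.86×3.30)/(16.6+1.86) = 118.2/18.46 = 6.402 mg/L.
Mixed L₀ = (16.6×4.07 + 1.86×80.9)/(18.46) = 218.0/18.46 = 11.81 mg/L.
Initial deficit D₀ = C_s − DO₀ = 8.51 − 6.402 = 2.108 mg/L.
t_c = (1/0.4900) ln[(0.887/0.397)(1 − 2.108×0.4900/(0.397×11.81))] = 2.041 × ln(1.742) = 1.133 d.
D_c = (0.397/0.887) × 11.81 × e^(−0.397×1.133) = 0.4476 × 11.81 × 0.6378 = 3.372 mg/L.
Minimum DO = 8.51 − 3.372 = 5.138 mg/L.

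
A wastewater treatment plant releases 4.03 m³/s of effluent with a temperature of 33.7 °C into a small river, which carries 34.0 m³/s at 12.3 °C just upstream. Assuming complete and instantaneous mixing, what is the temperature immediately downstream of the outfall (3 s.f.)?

Flow-weighted mixing: C = (Q_r C_r + Q_w C_w)/(Q_r + Q_w)
= (34.0×12.3 + 4.03×33.7)/(34.0 + 4.03) = 554.0/38.03 = 14.57 °C.

14.6 °C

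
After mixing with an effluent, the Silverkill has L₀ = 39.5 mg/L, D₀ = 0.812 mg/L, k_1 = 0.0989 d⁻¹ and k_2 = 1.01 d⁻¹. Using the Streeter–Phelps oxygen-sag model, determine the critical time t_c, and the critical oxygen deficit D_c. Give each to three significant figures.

t_c ≈ 2.32 d; D_c ≈ 3.07 mg/L

With k_2/k_1 = 10.21 and 1 − D₀(k_2−k_1)/(k_1 L₀) = 0.8106,
t_c = ln(10.21 × 0.8106) / (1.01 − 0.0989) = ln(8.278) / 0.9111 = 2.114/0.9111 = 2.320 d.
D_c = (k_1/k_2) L₀ e^(−k_1 t_c) = (0.0989/1.01) × 39.5 × e^(−0.0989×2.320) = 0.09792 × 39.5 × 0.7950 = 3.075 mg/L.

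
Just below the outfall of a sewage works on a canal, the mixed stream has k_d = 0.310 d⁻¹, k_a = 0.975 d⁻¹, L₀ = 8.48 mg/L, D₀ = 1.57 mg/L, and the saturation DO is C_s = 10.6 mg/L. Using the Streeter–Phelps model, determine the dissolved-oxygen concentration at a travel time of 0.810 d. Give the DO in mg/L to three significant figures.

k_d L₀/(k_a−k_d) = 0.310×8.48/(0.975−0.310) = 2.629/0.6650 = 3.953 mg/L.
e^(−k_d t) = e^(−0.310×0.8100) = 0.7779; e^(−k_a t) = e^(−0.975×0.8100) = 0.4540.
D = 3.953 × (0.7779 − 0.4540) + 1.57 × 0.4540 = 1.281 + 0.7127 = 1.993 mg/L.
DO = C_s − D = 10.6 − 1.993 = 8.607 mg/L.

DO ≈ 8.61 mg/L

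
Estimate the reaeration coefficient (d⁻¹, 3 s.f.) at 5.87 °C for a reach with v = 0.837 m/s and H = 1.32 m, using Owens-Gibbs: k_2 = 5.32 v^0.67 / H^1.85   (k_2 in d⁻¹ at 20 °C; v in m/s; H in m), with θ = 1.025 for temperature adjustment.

k_2(20) = 5.32 × 0.837^0.67 / 1.32^1.85 = 5.32 × 0.8876 / 1.671 = 2.825 d⁻¹.
k_2(5.87) = 2.825 × 1.025^(5.87−20) = 2.825 × 0.7055 = 1.993 d⁻¹.

k_2 ≈ 1.99 d⁻¹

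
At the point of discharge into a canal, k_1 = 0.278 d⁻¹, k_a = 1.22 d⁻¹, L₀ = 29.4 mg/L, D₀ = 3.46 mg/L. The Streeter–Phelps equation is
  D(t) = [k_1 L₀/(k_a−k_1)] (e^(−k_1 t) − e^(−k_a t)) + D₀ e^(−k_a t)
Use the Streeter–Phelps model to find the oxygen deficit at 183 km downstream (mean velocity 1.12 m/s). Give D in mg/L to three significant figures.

Travel time t = x/v = 183 km / (1.12 m/s) = 183000 m / 1.12 m/s = 163400 s = 1.891 d.
k_1 L₀/(k_a−k_1) = 0.278×29.4/(1.22−0.278) = 8.173/0.9420 = 8.676 mg/L.
e^(−k_1 t) = e^(−0.278×1.891) = 0.5911; e^(−k_a t) = e^(−1.22×1.891) = 0.09954.
D = 8.676 × (0.5911 − 0.09954) + 3.46 × 0.09954 = 4.265 + 0.3444 = 4.610 mg/L.

D ≈ 4.61 mg/L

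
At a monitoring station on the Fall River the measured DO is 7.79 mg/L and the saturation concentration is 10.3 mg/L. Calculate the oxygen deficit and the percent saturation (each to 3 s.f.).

D = C_s − C = 10.3 − 7.79 = 2.51 mg/L.
% saturation = 7.79/10.3 × 100 = 75.6 %.

D ≈ 2.51 mg/L; 75.6 % saturation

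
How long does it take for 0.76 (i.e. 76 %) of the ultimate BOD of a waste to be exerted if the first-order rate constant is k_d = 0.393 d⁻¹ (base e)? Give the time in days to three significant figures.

y/L₀ = 1 − e^(−k_d t) = 0.76 ⇒ e^(−k_d t) = 0.240
t = −ln(0.240) / 0.393 = 1.427 / 0.393 = 3.631 d.

t ≈ 3.63 d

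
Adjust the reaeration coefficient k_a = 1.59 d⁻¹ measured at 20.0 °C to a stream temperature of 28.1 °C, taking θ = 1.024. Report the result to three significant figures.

k_a(T₂) = k_a(T₁) · θ^(T₂−T₁) = 1.59 × 1.024^(28.1−20.0)
= 1.59 × 1.024^8.10 = 1.59 × 1.212 = 1.927 d⁻¹.

k_a ≈ 1.93 d⁻¹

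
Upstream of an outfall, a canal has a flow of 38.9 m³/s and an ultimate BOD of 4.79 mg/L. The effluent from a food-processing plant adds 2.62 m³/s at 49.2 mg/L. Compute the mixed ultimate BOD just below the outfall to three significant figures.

7.59 mg/L

Flow-weighted mixing: C = (Q_r C_r + Q_w C_w)/(Q_r + Q_w)
= (38.9×4.79 + 2.62×49.2)/(38.9 + 2.62) = 315.2/41.52 = 7.592 mg/L.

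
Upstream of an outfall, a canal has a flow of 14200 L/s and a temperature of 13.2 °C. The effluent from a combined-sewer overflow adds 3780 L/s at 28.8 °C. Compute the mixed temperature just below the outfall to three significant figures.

16.5 °C

Flow-weighted mixing: C = (Q_r C_r + Q_w C_w)/(Q_r + Q_w)
= (14200×13.2 + 3780×28.8)/(14200 + 3780) = 296300/17980 = 16.48 °C.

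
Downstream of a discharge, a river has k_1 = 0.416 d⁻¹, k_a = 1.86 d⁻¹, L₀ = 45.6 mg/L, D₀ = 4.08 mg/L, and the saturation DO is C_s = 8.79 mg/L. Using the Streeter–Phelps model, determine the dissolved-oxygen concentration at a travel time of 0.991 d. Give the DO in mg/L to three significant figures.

k_1 L₀/(k_a−k_1) = 0.416×45.6/(1.86−0.416) = 18.97/1.444 = 13.14 mg/L.
e^(−k_1 t) = e^(−0.416×0.9910) = 0.6622; e^(−k_a t) = e^(−1.86×0.9910) = 0.1583.
D = 13.14 × (0.6622 − 0.1583) + 4.08 × 0.1583 = 6.619 + 0.6459 = 7.265 mg/L.
DO = C_s − D = 8.79 − 7.265 = 1.525 mg/L.

DO ≈ 1.53 mg/L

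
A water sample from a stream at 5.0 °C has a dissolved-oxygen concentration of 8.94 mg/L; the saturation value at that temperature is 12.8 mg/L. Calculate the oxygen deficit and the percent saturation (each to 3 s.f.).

D ≈ 3.86 mg/L; 69.8 % saturation

D = C_s − C = 12.8 − 8.94 = 3.86 mg/L.
% saturation = 8.94/12.8 × 100 = 69.8 %.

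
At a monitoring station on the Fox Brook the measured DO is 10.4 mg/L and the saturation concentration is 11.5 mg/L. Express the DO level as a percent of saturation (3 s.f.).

90.4 % saturation

% saturation = C/C_s × 100 = 10.4/11.5 × 100 = 90.4 %.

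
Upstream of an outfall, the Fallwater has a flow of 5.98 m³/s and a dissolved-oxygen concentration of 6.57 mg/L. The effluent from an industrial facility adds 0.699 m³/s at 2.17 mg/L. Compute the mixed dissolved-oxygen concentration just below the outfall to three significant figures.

Flow-weighted mixing: C = (Q_r C_r + Q_w C_w)/(Q_r + Q_w)
= (5.98×6.57 + 0.699×2.17)/(5.98 + 0.699) = 40.81/6.679 = 6.110 mg/L.

6.11 mg/L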